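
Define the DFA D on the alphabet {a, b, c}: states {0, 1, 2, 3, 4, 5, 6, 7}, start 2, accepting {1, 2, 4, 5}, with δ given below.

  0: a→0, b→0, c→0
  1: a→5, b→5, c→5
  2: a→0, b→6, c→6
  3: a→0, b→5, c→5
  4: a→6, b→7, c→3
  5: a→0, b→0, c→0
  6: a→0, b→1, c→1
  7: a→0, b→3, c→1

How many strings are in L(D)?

17

The useful subgraph on states {1, 2, 5, 6} is acyclic, so L(D) is finite; the longest accepting path visits 4 useful states, giving maximum string length 3.
Counting accepting paths from 2 by length: 1 of length 0, 4 of length 2, 12 of length 3. Total 17.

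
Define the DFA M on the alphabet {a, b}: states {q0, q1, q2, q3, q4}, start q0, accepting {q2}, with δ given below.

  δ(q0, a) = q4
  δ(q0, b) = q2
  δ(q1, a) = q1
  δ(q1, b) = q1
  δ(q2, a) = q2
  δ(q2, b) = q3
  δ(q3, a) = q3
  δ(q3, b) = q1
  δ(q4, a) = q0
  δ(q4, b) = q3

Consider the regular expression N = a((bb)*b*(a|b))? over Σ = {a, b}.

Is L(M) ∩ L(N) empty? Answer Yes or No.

Converting the expression N to a DFA (subset construction, then merging equivalent states) gives the minimal DFA with states {n0, n1, n2, n3}, start state n0, accepting states {n1, n3} and transitions n0: a→n1, b→n2; n1: a→n3, b→n1; n2: a→n2, b→n2; n3: a→n2, b→n2.
Exploring the product automaton M × N from the start pair (q0, n0), following both machines on each input symbol, reaches 12 state pairs: (q0, n0), (q4, n1), (q2, n2), (q0, n3), (q3, n1), (q3, n2), (q4, n2), (q3, n3), (q1, n1), (q1, n2), (q0, n2), (q1, n3).
M accepts in {q2} and N accepts in {n1, n3}; no reachable pair has both components accepting, so no string drives both machines to acceptance simultaneously and L(M) ∩ L(N) = ∅.
So no string is accepted by both, and the intersection is empty.

Yes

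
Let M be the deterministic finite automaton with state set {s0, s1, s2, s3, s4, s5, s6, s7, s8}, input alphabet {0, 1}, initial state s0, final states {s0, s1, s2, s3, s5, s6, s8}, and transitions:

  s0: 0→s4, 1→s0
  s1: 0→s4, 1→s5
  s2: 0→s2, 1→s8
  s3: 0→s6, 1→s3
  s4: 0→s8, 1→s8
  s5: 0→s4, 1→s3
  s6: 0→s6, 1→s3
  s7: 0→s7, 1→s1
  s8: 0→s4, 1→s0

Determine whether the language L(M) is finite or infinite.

infinite

State s0 is reachable from the start and can reach an accepting state, and it lies on the cycle s0 → s0.
Traversing that cycle any number of times yields accepted strings of unbounded length, so the language is infinite.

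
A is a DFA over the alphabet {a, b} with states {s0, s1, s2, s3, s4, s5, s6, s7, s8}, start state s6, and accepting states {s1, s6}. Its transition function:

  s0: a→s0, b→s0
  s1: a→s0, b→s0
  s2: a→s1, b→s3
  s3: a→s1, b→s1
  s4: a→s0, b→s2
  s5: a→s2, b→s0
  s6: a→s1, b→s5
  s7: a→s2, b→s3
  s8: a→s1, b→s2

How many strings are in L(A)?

5

The useful subgraph on states {s1, s2, s3, s5, s6} is acyclic, so L(A) is finite; the longest accepting path visits 5 useful states, giving maximum string length 4.
Counting accepting paths from s6 by length: 1 of length 0, 1 of length 1, 1 of length 3, 2 of length 4. Total 5.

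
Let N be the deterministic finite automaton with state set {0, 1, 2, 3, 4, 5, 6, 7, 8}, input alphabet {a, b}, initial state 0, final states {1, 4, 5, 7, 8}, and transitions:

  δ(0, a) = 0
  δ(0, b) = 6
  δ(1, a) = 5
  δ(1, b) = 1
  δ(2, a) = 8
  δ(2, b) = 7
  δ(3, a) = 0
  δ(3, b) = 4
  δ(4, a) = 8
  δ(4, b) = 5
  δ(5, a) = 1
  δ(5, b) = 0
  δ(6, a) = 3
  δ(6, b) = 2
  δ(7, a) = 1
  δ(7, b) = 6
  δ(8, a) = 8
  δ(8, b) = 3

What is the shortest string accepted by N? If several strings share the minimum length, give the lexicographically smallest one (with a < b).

bab

A breadth-first search from 0 reaches an accepting state first via the path 0 → 6 → 3 → 4 on input bab.
No string of length < 3 is accepted (BFS exhausts all shorter strings without reaching an accepting state), and bab is the lexicographically least accepting string of length 3.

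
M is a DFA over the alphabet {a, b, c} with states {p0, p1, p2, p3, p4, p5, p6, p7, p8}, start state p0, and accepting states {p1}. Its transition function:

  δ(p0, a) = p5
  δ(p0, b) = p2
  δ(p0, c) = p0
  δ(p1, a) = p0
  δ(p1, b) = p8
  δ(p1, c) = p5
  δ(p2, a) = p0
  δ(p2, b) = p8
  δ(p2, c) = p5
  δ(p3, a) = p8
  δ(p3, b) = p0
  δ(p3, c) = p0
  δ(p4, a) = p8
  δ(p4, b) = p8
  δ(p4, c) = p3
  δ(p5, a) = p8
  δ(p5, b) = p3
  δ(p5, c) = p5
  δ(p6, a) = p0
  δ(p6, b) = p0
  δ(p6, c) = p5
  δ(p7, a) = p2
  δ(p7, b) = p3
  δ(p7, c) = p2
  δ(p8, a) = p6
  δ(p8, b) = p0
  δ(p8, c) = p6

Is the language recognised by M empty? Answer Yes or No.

The states reachable from the start state are {p0, p2, p3, p5, p6, p8}.
None of the accepting states {p1} is reachable, so no string is accepted and L(M) = ∅.

Yes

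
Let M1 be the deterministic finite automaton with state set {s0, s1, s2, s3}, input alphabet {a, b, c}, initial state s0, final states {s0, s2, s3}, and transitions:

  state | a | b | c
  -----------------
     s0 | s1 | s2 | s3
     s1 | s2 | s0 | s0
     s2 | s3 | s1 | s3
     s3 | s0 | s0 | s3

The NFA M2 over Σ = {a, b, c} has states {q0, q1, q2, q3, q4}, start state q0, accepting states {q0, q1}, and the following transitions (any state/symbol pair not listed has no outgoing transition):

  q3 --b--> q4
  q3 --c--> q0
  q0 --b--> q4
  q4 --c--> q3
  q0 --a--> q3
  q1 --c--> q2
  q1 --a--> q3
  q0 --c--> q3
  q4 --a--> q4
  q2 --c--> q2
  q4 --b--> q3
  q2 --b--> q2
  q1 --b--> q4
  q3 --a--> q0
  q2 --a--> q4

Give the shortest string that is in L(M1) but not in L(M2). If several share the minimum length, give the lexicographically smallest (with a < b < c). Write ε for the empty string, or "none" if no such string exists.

The string b is accepted by M1 but not by M2.
No shorter string lies in the difference, and b is the lexicographically first length-1 string in L(M1) \ L(M2).

b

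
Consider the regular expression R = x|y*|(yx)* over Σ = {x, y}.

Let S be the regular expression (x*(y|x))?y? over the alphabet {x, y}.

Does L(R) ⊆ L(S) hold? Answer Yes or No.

The string yx is in L(R) but not in L(S).
So L(R) ⊄ L(S).

No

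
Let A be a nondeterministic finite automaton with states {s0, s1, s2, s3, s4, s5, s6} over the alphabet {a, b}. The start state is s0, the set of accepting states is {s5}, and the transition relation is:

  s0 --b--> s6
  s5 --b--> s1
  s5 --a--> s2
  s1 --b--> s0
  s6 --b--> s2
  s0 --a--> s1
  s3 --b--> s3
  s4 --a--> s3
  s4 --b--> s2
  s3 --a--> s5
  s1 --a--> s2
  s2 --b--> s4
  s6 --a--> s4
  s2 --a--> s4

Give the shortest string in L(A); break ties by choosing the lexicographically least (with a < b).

A breadth-first search from s0 reaches an accepting state first via the path s0 → s6 → s4 → s3 → s5 on input baaa.
No string of length < 4 is accepted (BFS exhausts all shorter strings without reaching an accepting state), and baaa is the lexicographically least accepting string of length 4.

baaa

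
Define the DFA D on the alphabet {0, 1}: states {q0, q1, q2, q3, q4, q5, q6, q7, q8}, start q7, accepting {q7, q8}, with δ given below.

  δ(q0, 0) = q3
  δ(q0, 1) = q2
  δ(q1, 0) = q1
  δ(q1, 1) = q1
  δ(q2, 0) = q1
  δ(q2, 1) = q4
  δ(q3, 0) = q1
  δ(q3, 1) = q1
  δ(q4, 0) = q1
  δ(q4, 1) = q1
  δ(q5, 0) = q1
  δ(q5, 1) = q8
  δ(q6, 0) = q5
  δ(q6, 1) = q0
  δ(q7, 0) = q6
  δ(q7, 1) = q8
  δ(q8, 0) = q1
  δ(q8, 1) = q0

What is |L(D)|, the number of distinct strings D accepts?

3

The useful subgraph on states {q5, q6, q7, q8} is acyclic, so L(D) is finite; the longest accepting path visits 4 useful states, giving maximum string length 3.
Counting accepting paths from q7 by length: 1 of length 0, 1 of length 1, 1 of length 3. Total 3.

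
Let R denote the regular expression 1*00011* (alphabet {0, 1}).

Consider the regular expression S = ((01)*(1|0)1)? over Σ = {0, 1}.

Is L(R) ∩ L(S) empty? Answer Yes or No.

Yes

Converting the expression R to a DFA (subset construction, then merging equivalent states) gives the minimal DFA with states {r0, r1, r2, r3, r4, r5}, start state r0, accepting states {r5} and transitions r0: 0→r1, 1→r0; r1: 0→r2, 1→r3; r2: 0→r4, 1→r3; r3: 0→r3, 1→r3; r4: 0→r3, 1→r5; r5: 0→r3, 1→r5.
Converting the expression S to a DFA (subset construction, then merging equivalent states) gives the minimal DFA with states {s0, s1, s2, s3, s4}, start state s0, accepting states {s0, s4} and transitions s0: 0→s1, 1→s2; s1: 0→s3, 1→s0; s2: 0→s3, 1→s4; s3: 0→s3, 1→s3; s4: 0→s3, 1→s3.
Exploring the product automaton R × S from the start pair (r0, s0), following both machines on each input symbol, reaches 14 state pairs: (r0, s0), (r1, s1), (r0, s2), (r2, s3), (r3, s0), (r1, s3), (r0, s4), (r4, s3), (r3, s3), (r3, s1), (r3, s2), (r0, s3), (r5, s3), (r3, s4).
R accepts in {r5} and S accepts in {s0, s4}; no reachable pair has both components accepting, so no string drives both machines to acceptance simultaneously and L(R) ∩ L(S) = ∅.
So no string is accepted by both, and the intersection is empty.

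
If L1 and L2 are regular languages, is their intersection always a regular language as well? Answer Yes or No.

Run DFAs for L₁ and L₂ in parallel: the product automaton with state set Q₁ × Q₂, start (q₁, q₂) and accepting set F₁ × F₂ recognises L₁ ∩ L₂.
So the regular languages are closed under intersection.

Yes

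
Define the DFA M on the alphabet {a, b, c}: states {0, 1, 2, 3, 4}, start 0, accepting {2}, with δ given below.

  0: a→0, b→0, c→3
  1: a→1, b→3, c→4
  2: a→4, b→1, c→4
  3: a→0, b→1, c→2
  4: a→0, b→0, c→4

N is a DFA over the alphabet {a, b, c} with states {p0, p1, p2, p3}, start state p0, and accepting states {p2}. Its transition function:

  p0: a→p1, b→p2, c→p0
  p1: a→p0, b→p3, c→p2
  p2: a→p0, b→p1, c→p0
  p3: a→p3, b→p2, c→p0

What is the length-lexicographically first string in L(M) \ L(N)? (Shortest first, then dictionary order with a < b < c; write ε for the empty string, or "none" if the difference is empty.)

The string cc is accepted by M but not by N.
No shorter string lies in the difference, and cc is the lexicographically first length-2 string in L(M) \ L(N).

cc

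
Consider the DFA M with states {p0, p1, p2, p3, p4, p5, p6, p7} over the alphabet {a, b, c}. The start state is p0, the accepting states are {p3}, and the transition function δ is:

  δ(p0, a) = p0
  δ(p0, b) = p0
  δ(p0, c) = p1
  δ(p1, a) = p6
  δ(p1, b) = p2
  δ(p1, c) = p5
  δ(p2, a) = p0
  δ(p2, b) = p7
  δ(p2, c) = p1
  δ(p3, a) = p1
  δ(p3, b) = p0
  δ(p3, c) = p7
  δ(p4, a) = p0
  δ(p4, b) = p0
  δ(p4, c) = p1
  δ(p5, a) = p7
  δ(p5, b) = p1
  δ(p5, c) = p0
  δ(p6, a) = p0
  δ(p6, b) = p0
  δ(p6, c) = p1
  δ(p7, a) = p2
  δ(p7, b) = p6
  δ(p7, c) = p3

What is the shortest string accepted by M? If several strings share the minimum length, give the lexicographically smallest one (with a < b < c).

cbbc

A breadth-first search from p0 reaches an accepting state first via the path p0 → p1 → p2 → p7 → p3 on input cbbc.
No string of length < 4 is accepted (BFS exhausts all shorter strings without reaching an accepting state), and cbbc is the lexicographically least accepting string of length 4.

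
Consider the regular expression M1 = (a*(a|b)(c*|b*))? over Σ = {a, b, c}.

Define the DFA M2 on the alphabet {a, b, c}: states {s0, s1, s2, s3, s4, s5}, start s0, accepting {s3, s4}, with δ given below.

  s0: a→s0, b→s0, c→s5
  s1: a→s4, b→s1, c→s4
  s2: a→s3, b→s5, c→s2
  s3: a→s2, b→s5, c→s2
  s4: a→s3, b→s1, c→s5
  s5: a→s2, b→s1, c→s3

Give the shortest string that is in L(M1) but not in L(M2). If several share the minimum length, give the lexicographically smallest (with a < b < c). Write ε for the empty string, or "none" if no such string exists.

ε

The empty string ε is accepted by M1 but not by M2.
Since ε is the unique shortest string, it is the required witness.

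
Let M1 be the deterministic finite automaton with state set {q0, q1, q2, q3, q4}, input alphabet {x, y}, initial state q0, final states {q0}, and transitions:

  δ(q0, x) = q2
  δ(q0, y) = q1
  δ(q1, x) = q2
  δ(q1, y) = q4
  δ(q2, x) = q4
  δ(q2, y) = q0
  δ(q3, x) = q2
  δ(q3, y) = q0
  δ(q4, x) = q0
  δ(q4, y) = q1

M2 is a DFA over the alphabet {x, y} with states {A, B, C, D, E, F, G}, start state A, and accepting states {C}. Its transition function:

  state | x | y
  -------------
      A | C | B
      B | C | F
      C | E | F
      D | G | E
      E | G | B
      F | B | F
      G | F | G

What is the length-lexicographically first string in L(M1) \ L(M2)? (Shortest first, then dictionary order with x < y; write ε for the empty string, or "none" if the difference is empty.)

ε

The empty string ε is accepted by M1 but not by M2.
Since ε is the unique shortest string, it is the required witness.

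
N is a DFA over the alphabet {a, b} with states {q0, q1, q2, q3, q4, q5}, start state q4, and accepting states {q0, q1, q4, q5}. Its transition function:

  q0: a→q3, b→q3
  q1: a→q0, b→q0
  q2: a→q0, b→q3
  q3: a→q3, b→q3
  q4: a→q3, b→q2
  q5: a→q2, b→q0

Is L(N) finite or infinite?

The useful states (reachable from q4 and able to reach an accepting state) are {q0, q2, q4}.
Restricted to these states the transition graph has no cycle, so every accepting path has bounded length and L is finite.

finite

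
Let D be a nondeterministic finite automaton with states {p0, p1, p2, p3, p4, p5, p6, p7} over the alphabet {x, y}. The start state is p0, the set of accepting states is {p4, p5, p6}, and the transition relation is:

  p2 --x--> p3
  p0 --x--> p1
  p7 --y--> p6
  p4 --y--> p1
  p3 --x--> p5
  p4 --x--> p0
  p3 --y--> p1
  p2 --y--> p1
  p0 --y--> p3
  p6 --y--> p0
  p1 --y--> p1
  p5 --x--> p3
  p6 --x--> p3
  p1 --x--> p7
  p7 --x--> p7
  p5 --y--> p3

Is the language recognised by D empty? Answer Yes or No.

The string yx is accepted: the run p0 → p3 → p5 ends in the accepting state p5.
Since at least one string is accepted, L(D) is not empty.

No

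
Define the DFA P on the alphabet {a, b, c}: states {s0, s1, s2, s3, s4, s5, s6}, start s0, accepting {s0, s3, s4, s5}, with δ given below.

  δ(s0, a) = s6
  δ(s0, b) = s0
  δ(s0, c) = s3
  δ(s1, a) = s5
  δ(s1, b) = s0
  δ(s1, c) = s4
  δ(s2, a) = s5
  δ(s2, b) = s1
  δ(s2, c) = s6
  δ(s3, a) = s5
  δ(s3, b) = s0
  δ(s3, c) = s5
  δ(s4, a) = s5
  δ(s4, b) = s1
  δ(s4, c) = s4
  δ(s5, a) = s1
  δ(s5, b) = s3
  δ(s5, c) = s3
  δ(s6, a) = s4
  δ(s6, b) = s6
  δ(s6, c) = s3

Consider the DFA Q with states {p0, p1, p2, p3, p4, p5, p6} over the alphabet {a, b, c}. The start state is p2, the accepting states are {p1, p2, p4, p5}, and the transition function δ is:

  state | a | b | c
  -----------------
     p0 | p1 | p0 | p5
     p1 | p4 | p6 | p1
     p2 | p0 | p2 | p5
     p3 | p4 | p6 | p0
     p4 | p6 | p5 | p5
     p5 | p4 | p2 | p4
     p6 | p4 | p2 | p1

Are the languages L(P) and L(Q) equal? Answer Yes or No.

Yes

Exploring the product automaton P × Q from the start pair (s0, p2), following both machines on each input symbol, reaches 6 state pairs: (s0, p2), (s6, p0), (s3, p5), (s4, p1), (s5, p4), (s1, p6).
P accepts in {s0, s3, s4, s5} and Q accepts in {p1, p2, p4, p5}. In every reachable pair the two components are either both accepting — (s0, p2), (s3, p5), (s4, p1), (s5, p4) — or both non-accepting, so no string is accepted by exactly one of the machines: L(P) \ L(Q) and L(Q) \ L(P) are both empty.
Hence every string is accepted by P iff it is accepted by Q, and the two languages coincide.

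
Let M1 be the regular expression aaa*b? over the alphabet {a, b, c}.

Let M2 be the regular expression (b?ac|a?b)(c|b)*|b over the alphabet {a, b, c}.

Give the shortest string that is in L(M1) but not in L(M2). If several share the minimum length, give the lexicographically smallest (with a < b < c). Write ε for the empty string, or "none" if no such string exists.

aa

The string aa is accepted by M1 but not by M2.
No shorter string lies in the difference, and aa is the lexicographically first length-2 string in L(M1) \ L(M2).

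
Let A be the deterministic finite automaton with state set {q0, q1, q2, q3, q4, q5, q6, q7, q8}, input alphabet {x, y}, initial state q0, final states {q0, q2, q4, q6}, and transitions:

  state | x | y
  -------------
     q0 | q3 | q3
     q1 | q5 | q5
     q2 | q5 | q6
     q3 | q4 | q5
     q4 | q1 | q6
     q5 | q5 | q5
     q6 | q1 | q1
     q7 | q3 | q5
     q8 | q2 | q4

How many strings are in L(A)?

5

The useful subgraph on states {q0, q3, q4, q6} is acyclic, so L(A) is finite; the longest accepting path visits 4 useful states, giving maximum string length 3.
Counting accepting paths from q0 by length: 1 of length 0, 2 of length 2, 2 of length 3. Total 5.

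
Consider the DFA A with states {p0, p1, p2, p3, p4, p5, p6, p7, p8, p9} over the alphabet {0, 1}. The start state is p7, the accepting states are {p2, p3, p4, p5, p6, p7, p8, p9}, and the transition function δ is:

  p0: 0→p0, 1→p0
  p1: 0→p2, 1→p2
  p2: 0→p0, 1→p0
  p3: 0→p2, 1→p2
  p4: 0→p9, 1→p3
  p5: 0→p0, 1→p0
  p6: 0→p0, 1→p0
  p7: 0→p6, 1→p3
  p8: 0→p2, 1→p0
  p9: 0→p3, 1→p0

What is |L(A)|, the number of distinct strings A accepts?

5

The useful subgraph on states {p2, p3, p6, p7} is acyclic, so L(A) is finite; the longest accepting path visits 3 useful states, giving maximum string length 2.
Counting accepting paths from p7 by length: 1 of length 0, 2 of length 1, 2 of length 2. Total 5.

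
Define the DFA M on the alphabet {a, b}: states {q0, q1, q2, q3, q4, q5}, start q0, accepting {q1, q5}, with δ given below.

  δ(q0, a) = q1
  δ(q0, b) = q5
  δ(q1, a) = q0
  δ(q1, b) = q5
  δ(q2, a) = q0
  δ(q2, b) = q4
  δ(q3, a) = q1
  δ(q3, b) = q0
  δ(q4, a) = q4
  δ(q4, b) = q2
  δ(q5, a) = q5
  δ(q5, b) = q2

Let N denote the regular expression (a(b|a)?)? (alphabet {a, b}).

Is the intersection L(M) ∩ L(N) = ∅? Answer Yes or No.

No

The string a is accepted by both M and N.
Hence L(M) ∩ L(N) ≠ ∅.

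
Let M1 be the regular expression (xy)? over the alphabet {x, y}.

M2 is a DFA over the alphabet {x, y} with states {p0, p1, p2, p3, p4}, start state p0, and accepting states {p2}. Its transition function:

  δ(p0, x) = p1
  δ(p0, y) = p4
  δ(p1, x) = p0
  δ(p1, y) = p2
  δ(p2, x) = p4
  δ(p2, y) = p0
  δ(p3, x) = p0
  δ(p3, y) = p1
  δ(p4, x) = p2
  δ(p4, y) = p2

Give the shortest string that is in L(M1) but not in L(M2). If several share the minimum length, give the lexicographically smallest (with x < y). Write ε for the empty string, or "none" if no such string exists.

ε

The empty string ε is accepted by M1 but not by M2.
Since ε is the unique shortest string, it is the required witness.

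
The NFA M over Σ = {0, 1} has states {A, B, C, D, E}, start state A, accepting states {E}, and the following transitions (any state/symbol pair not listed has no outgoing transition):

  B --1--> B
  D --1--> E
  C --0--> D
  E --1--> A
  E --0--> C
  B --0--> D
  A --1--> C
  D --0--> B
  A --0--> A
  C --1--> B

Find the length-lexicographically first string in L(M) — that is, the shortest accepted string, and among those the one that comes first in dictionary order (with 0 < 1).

A breadth-first search from A reaches an accepting state first via the path A → C → D → E on input 101.
No string of length < 3 is accepted (BFS exhausts all shorter strings without reaching an accepting state), and 101 is the lexicographically least accepting string of length 3.

101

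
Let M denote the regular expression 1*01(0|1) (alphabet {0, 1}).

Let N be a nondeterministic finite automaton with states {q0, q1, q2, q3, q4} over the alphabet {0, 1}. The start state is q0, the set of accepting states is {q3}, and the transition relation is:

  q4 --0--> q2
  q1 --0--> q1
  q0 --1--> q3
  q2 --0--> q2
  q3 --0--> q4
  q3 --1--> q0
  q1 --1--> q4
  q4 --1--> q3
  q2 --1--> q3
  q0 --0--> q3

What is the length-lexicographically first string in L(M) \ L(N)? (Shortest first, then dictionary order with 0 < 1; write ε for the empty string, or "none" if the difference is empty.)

1010

The string 1010 is accepted by M but not by N.
No shorter string lies in the difference, and 1010 is the lexicographically first length-4 string in L(M) \ L(N).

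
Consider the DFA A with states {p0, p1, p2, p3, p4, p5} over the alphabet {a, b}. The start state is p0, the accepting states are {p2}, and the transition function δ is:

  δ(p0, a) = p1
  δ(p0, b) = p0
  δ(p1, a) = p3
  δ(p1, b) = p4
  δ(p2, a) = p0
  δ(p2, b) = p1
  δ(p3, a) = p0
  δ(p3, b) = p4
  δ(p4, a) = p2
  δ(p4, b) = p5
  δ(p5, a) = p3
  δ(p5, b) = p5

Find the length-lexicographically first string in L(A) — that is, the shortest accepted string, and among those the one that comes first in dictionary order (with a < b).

A breadth-first search from p0 reaches an accepting state first via the path p0 → p1 → p4 → p2 on input aba.
No string of length < 3 is accepted (BFS exhausts all shorter strings without reaching an accepting state), and aba is the lexicographically least accepting string of length 3.

aba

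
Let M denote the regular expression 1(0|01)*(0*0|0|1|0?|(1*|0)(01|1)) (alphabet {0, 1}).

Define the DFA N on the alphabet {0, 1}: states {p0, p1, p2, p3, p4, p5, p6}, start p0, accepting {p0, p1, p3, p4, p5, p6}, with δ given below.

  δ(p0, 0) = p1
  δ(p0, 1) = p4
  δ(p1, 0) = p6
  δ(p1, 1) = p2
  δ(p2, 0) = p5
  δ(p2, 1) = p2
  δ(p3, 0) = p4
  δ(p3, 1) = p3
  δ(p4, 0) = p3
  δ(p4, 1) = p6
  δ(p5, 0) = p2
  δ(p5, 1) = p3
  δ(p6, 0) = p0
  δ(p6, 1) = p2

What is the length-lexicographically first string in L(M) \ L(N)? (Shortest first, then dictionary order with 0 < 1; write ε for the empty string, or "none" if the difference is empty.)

111

The string 111 is accepted by M but not by N.
No shorter string lies in the difference, and 111 is the lexicographically first length-3 string in L(M) \ L(N).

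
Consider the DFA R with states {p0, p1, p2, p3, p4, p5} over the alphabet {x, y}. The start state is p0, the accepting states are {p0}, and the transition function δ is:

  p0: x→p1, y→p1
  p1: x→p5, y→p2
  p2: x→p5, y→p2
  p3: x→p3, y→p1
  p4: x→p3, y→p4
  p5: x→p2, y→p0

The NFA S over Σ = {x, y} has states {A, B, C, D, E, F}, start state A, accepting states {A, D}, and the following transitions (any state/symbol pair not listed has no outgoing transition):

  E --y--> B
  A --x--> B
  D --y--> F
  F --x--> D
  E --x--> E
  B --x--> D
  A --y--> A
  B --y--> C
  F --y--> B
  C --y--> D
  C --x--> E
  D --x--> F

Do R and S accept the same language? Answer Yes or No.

The string xxy is accepted by R but rejected by S.
So L(R) ≠ L(S).

No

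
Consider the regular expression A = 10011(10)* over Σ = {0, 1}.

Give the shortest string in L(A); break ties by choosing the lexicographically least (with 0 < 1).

10011

By inspection of the expression, no string of length less than 5 matches, and 10011 is the lexicographically first match of length 5.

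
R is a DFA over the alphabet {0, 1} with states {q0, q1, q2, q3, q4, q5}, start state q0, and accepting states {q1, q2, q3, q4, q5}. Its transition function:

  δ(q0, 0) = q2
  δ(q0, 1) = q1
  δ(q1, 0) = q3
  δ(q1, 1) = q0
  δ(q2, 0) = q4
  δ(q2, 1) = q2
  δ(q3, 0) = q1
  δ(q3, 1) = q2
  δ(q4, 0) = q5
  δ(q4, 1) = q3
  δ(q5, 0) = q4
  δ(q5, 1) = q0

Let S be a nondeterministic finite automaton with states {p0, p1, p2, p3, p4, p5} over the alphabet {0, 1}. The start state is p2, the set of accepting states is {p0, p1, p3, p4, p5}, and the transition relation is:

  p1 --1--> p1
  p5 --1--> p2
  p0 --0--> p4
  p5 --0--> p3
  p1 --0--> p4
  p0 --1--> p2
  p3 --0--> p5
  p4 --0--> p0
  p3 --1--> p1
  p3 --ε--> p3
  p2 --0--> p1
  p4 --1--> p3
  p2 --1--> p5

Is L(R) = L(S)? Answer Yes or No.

Yes

Exploring the product automaton R × S from the start pair (q0, p2), following both machines on each input symbol, reaches 6 state pairs: (q0, p2), (q2, p1), (q1, p5), (q4, p4), (q3, p3), (q5, p0).
R accepts in {q1, q2, q3, q4, q5} and S accepts in {p0, p1, p3, p4, p5}. In every reachable pair the two components are either both accepting — (q2, p1), (q1, p5), (q4, p4), (q3, p3), (q5, p0) — or both non-accepting, so no string is accepted by exactly one of the machines: L(R) \ L(S) and L(S) \ L(R) are both empty.
Hence every string is accepted by R iff it is accepted by S, and the two languages coincide.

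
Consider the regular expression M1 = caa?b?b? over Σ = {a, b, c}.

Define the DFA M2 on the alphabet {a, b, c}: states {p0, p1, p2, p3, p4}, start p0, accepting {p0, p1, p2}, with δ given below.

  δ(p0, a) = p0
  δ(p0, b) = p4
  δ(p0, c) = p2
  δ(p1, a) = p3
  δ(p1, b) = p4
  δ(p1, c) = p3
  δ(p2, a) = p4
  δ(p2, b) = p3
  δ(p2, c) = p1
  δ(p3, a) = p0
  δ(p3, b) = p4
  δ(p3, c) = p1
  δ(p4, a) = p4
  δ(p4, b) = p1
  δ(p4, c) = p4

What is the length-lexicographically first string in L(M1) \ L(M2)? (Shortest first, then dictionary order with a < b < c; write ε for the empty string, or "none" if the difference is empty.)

The string ca is accepted by M1 but not by M2.
No shorter string lies in the difference, and ca is the lexicographically first length-2 string in L(M1) \ L(M2).

ca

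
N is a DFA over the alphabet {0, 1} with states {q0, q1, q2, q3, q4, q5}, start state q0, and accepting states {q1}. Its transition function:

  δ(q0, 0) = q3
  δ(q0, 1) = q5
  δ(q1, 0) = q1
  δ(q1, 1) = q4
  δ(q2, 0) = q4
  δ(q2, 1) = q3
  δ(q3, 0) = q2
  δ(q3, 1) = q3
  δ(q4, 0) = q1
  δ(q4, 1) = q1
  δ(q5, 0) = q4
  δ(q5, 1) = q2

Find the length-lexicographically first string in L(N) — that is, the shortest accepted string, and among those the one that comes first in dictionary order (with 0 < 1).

A breadth-first search from q0 reaches an accepting state first via the path q0 → q5 → q4 → q1 on input 100.
No string of length < 3 is accepted (BFS exhausts all shorter strings without reaching an accepting state), and 100 is the lexicographically least accepting string of length 3.

100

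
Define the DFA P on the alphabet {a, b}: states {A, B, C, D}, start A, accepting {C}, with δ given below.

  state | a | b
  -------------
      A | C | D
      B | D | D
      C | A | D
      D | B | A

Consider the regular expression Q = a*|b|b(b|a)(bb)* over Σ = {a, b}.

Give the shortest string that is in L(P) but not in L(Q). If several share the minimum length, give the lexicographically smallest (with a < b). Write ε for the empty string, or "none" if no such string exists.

The string bba is accepted by P but not by Q.
No shorter string lies in the difference, and bba is the lexicographically first length-3 string in L(P) \ L(Q).

bba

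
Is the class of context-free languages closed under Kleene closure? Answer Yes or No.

If S₁ is the start symbol of a grammar for L, the grammar with new start symbol S and productions S → S₁S | ε generates L*.
So the context-free languages are closed under Kleene star.

Yes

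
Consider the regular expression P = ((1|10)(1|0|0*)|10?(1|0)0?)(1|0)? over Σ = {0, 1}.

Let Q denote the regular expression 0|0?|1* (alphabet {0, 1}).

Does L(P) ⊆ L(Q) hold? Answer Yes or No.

The string 10 is in L(P) but not in L(Q).
So L(P) ⊄ L(Q).

No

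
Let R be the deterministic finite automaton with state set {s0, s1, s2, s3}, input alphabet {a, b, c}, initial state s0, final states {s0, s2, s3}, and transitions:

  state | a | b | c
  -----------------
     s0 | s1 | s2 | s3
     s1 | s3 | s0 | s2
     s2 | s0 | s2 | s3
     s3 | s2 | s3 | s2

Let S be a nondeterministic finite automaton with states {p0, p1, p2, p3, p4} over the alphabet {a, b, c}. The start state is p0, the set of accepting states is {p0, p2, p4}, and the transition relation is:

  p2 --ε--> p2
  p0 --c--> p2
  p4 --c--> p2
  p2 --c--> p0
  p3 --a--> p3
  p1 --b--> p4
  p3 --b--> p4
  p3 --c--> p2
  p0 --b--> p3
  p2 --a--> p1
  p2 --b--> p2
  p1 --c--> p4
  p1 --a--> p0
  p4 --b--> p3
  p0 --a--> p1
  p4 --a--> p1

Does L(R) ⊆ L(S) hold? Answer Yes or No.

The string b is in L(R) but not in L(S).
So L(R) ⊄ L(S).

No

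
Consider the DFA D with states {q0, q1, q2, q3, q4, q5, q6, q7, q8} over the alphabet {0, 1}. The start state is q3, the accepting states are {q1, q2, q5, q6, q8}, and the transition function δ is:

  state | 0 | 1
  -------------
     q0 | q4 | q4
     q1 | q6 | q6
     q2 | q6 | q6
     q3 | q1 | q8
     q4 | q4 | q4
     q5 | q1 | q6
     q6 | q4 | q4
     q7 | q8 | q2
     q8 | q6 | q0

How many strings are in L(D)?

The useful subgraph on states {q1, q3, q6, q8} is acyclic, so L(D) is finite; the longest accepting path visits 3 useful states, giving maximum string length 2.
Counting accepting paths from q3 by length: 2 of length 1, 3 of length 2. Total 5.

5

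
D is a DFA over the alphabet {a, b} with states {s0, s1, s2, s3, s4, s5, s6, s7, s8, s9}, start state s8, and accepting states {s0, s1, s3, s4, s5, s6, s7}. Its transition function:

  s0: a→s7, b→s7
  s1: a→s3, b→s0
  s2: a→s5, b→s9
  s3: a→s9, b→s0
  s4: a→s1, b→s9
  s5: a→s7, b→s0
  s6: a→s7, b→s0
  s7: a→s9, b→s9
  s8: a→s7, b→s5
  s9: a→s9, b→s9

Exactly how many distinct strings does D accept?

The useful subgraph on states {s0, s5, s7, s8} is acyclic, so L(D) is finite; the longest accepting path visits 4 useful states, giving maximum string length 3.
Counting accepting paths from s8 by length: 2 of length 1, 2 of length 2, 2 of length 3. Total 6.

6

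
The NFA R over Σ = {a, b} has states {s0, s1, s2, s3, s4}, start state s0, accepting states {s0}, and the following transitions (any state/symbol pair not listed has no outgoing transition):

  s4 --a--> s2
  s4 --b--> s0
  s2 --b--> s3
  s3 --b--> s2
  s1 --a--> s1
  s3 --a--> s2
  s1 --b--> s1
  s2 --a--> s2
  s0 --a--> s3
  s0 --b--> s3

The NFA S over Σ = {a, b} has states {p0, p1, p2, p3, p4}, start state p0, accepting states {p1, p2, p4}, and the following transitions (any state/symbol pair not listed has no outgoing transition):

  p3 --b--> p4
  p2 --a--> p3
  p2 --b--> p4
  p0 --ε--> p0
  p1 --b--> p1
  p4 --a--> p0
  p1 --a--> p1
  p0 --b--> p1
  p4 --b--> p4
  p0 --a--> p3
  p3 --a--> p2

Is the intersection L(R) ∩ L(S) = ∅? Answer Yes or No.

Yes

Exploring the product automaton R × S from the start pair (s0, p0), following both machines on each input symbol, reaches 9 state pairs: (s0, p0), (s3, p3), (s3, p1), (s2, p2), (s2, p4), (s2, p1), (s2, p3), (s3, p4), (s2, p0).
R accepts in {s0} and S accepts in {p1, p2, p4}; no reachable pair has both components accepting, so no string drives both machines to acceptance simultaneously and L(R) ∩ L(S) = ∅.
So no string is accepted by both, and the intersection is empty.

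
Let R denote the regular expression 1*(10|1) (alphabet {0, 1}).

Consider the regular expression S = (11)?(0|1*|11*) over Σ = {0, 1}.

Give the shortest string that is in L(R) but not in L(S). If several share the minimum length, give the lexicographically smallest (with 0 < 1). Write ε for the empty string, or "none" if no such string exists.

The string 10 is accepted by R but not by S.
No shorter string lies in the difference, and 10 is the lexicographically first length-2 string in L(R) \ L(S).

10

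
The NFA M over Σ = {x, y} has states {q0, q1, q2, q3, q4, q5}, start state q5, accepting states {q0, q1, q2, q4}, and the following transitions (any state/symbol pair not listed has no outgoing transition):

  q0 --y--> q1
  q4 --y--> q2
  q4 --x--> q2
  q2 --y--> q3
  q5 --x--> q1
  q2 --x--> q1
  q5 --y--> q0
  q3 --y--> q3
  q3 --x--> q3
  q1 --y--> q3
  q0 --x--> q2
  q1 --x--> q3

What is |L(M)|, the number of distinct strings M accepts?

5

The useful subgraph on states {q0, q1, q2, q5} is acyclic, so L(M) is finite; the longest accepting path visits 4 useful states, giving maximum string length 3.
Counting accepting paths from q5 by length: 2 of length 1, 2 of length 2, 1 of length 3. Total 5.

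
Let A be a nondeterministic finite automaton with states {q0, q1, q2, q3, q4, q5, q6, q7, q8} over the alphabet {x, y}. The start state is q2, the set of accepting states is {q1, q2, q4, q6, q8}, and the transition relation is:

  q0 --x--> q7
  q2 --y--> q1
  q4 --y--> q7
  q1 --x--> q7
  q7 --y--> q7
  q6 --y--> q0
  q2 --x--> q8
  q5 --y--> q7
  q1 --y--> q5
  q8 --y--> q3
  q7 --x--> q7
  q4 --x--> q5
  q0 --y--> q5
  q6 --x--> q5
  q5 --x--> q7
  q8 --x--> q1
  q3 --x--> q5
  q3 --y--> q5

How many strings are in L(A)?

The useful subgraph on states {q1, q2, q8} is acyclic, so L(A) is finite; the longest accepting path visits 3 useful states, giving maximum string length 2.
Counting accepting paths from q2 by length: 1 of length 0, 2 of length 1, 1 of length 2. Total 4.

4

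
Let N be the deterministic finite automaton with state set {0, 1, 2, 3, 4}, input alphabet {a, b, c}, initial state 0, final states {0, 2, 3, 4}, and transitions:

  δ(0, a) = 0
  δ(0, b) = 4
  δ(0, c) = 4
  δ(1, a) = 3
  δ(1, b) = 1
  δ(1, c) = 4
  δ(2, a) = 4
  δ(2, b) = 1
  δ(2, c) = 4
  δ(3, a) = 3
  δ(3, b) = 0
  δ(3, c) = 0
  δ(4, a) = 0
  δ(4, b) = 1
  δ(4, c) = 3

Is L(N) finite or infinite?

State 0 is reachable from the start and can reach an accepting state, and it lies on the cycle 0 → 0.
Traversing that cycle any number of times yields accepted strings of unbounded length, so the language is infinite.

infinite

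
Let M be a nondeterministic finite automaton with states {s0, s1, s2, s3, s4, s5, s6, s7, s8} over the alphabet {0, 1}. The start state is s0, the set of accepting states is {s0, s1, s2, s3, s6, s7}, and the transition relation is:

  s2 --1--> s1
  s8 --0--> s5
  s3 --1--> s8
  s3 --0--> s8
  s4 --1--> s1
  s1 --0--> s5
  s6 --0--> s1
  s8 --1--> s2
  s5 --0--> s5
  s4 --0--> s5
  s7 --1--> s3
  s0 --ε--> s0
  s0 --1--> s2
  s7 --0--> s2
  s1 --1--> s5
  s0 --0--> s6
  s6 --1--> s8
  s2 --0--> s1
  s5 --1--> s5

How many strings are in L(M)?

The useful subgraph on states {s0, s1, s2, s6, s8} is acyclic, so L(M) is finite; the longest accepting path visits 5 useful states, giving maximum string length 4.
Counting accepting paths from s0 by length: 1 of length 0, 2 of length 1, 3 of length 2, 1 of length 3, 2 of length 4. Total 9.

9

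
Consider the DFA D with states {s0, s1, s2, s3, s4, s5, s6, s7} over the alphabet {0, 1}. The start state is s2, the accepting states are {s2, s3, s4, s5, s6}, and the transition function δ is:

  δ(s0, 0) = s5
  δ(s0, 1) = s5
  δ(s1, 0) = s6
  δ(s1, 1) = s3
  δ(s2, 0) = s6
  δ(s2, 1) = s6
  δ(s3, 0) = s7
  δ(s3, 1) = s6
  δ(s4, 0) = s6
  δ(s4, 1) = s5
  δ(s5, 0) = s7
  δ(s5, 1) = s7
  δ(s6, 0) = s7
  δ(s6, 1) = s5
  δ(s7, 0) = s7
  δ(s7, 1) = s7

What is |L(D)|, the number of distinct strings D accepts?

The useful subgraph on states {s2, s5, s6} is acyclic, so L(D) is finite; the longest accepting path visits 3 useful states, giving maximum string length 2.
Counting accepting paths from s2 by length: 1 of length 0, 2 of length 1, 2 of length 2. Total 5.

5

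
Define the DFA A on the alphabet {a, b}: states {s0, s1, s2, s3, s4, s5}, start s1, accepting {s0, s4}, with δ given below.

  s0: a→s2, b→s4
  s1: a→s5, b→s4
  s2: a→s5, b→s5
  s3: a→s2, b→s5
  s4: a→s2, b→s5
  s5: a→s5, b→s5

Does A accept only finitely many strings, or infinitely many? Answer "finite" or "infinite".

finite

The useful states (reachable from s1 and able to reach an accepting state) are {s1, s4}.
Restricted to these states the transition graph has no cycle, so every accepting path has bounded length and L is finite.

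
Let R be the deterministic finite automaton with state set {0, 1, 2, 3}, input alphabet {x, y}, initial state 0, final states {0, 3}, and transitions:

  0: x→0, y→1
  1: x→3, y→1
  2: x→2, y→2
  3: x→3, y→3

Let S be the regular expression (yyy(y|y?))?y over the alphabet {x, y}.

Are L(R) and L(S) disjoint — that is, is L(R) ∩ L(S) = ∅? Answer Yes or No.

Yes

Converting the expression S to a DFA (subset construction, then merging equivalent states) gives the minimal DFA with states {s0, s1, s2, s3, s4, s5, s6}, start state s0, accepting states {s2, s5, s6} and transitions s0: x→s1, y→s2; s1: x→s1, y→s1; s2: x→s1, y→s3; s3: x→s1, y→s4; s4: x→s1, y→s5; s5: x→s1, y→s6; s6: x→s1, y→s1.
Exploring the product automaton R × S from the start pair (0, s0), following both machines on each input symbol, reaches 9 state pairs: (0, s0), (0, s1), (1, s2), (1, s1), (3, s1), (1, s3), (1, s4), (1, s5), (1, s6).
R accepts in {0, 3} and S accepts in {s2, s5, s6}; no reachable pair has both components accepting, so no string drives both machines to acceptance simultaneously and L(R) ∩ L(S) = ∅.
So no string is accepted by both, and the intersection is empty.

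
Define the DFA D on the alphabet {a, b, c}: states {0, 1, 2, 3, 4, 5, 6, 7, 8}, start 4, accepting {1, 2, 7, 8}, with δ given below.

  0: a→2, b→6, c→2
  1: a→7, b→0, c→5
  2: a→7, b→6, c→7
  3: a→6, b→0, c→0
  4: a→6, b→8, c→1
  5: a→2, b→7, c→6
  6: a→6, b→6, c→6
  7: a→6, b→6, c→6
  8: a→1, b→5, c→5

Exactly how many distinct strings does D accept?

33

The useful subgraph on states {0, 1, 2, 4, 5, 7, 8} is acyclic, so L(D) is finite; the longest accepting path visits 6 useful states, giving maximum string length 5.
Counting accepting paths from 4 by length: 2 of length 1, 2 of length 2, 9 of length 3, 14 of length 4, 6 of length 5. Total 33.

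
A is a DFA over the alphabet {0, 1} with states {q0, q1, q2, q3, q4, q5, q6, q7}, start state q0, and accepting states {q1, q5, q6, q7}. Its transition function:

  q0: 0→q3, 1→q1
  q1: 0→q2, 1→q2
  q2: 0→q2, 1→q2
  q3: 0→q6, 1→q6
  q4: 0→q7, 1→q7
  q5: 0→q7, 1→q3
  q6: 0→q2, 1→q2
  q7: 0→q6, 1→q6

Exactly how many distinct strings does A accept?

The useful subgraph on states {q0, q1, q3, q6} is acyclic, so L(A) is finite; the longest accepting path visits 3 useful states, giving maximum string length 2.
Counting accepting paths from q0 by length: 1 of length 1, 2 of length 2. Total 3.

3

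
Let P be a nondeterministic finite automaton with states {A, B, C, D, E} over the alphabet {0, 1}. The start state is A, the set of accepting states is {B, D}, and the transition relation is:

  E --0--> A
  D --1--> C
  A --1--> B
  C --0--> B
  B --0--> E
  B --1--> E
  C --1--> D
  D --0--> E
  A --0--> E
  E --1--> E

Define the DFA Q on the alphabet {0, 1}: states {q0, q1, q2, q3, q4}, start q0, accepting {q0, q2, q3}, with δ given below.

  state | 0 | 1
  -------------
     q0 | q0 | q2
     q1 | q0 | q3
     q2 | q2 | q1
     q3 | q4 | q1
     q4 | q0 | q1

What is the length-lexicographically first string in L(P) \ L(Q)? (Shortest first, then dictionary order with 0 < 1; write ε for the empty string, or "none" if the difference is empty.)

0101

The string 0101 is accepted by P but not by Q.
No shorter string lies in the difference, and 0101 is the lexicographically first length-4 string in L(P) \ L(Q).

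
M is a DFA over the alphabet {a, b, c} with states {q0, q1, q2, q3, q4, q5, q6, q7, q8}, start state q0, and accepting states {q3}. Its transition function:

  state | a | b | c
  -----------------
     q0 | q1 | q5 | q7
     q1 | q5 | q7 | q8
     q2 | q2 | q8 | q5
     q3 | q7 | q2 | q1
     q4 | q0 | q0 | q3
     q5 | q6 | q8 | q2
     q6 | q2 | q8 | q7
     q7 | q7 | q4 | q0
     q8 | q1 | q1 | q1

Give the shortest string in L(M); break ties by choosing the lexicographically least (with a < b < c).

A breadth-first search from q0 reaches an accepting state first via the path q0 → q7 → q4 → q3 on input cbc.
No string of length < 3 is accepted (BFS exhausts all shorter strings without reaching an accepting state), and cbc is the lexicographically least accepting string of length 3.

cbc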